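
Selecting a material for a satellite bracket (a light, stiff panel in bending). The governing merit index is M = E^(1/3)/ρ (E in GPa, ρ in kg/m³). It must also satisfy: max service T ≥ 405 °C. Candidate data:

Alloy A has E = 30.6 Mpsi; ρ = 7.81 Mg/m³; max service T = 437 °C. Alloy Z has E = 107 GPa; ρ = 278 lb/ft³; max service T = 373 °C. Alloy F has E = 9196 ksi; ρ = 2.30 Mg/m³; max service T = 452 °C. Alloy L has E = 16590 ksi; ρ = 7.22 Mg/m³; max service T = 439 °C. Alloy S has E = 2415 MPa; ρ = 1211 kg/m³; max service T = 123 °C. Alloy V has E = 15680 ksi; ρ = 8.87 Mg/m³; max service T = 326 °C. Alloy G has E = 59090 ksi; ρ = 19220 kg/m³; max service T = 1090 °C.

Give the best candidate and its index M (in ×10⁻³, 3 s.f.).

alloy F, M = 1.73×10⁻³

Screen on constraints: max service T ≥ 405 °C. Survivors: alloy A, alloy F, alloy L, alloy G.
In SI units:
  alloy A: E = 211.0 GPa, ρ = 7810 kg/m³
  alloy F: E = 63.40 GPa, ρ = 2300 kg/m³
  alloy L: E = 114.4 GPa, ρ = 7220 kg/m³
  alloy G: E = 407.4 GPa, ρ = 19220 kg/m³
  alloy F: M = 1.73×10⁻³
  alloy A: M = 0.762×10⁻³
  alloy L: M = 0.672×10⁻³
  alloy G: M = 0.386×10⁻³
Alloy F ranks first.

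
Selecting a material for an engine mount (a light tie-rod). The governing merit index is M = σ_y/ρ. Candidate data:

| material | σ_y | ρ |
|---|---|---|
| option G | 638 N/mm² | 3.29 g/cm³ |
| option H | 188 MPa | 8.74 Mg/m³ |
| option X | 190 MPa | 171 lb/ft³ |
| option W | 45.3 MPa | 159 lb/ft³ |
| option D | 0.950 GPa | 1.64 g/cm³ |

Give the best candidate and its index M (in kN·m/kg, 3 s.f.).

In SI units:
  option G: σ_y = 638.0 MPa, ρ = 3290 kg/m³
  option H: σ_y = 188.0 MPa, ρ = 8740 kg/m³
  option X: σ_y = 190.0 MPa, ρ = 2739 kg/m³
  option W: σ_y = 45.30 MPa, ρ = 2547 kg/m³
  option D: σ_y = 950.0 MPa, ρ = 1640 kg/m³
  option D: M = 579 kN·m/kg
  option G: M = 194 kN·m/kg
  option X: M = 69.4 kN·m/kg
  option H: M = 21.5 kN·m/kg
  option W: M = 17.8 kN·m/kg
The maximum is for option D.

option D, M = 579 kN·m/kg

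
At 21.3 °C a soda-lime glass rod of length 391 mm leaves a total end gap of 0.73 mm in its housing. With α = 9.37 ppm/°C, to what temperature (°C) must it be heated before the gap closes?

α·L₀·ΔT = 0.73 mm ⇒ ΔT = 0.73 / (9.37×10⁻⁶ × 391.0) = 199.3 K.
T = 21.3 + 199.3 = 220.6 °C.

221 °C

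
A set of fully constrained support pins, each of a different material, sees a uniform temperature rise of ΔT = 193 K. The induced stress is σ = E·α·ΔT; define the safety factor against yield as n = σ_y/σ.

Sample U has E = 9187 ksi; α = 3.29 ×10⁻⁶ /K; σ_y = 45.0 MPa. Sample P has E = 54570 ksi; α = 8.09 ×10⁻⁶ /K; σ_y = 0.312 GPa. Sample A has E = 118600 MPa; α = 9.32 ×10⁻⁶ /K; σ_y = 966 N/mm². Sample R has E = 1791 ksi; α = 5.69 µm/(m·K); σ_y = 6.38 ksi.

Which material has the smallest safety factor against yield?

In consistent units (E in GPa, α in ×10⁻⁶/K, σ_y in MPa):
  sample U: E = 63.34, α = 3.29, σ_y = 45.00 → σ = 40.2 MPa, n = 1.12
  sample P: E = 376.2, α = 8.09, σ_y = 312.0 → σ = 587 MPa, n = 0.531
  sample A: E = 118.6, α = 9.32, σ_y = 966.0 → σ = 213 MPa, n = 4.53
  sample R: E = 12.35, α = 5.69, σ_y = 43.99 → σ = 13.6 MPa, n = 3.24
Smallest n: sample P with n = 0.531.

sample P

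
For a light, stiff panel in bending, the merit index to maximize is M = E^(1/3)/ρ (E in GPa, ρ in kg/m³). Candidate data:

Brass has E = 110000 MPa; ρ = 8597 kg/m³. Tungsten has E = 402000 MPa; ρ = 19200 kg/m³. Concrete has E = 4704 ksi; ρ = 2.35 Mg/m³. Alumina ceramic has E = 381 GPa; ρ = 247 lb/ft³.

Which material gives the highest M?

alumina ceramic

Putting every candidate on a common basis:
  brass: E = 110.0 GPa, ρ = 8597 kg/m³
  tungsten: E = 402.0 GPa, ρ = 19200 kg/m³
  concrete: E = 32.43 GPa, ρ = 2350 kg/m³
  alumina ceramic: E = 381.0 GPa, ρ = 3957 kg/m³
  alumina ceramic: M = 1.83×10⁻³
  concrete: M = 1.36×10⁻³
  brass: M = 0.557×10⁻³
  tungsten: M = 0.384×10⁻³
The maximum is for alumina ceramic.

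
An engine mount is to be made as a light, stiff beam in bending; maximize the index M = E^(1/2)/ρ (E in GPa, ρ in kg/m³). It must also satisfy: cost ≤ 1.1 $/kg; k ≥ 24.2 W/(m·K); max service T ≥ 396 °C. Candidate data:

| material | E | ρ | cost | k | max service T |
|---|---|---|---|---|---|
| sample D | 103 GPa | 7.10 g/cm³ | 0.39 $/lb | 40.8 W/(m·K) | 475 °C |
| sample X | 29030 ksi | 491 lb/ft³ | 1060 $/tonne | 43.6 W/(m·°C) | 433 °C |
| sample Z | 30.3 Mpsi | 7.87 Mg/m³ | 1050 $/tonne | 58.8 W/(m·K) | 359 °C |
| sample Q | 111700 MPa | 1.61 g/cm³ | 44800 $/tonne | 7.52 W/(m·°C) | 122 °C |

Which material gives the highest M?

Screen on constraints: cost ≤ 1.1 $/kg; k ≥ 24.2 W/(m·K); max service T ≥ 396 °C. Survivors: sample D, sample X.
In SI units:
  sample D: E = 103.0 GPa, ρ = 7100 kg/m³
  sample X: E = 200.2 GPa, ρ = 7865 kg/m³
  sample X: M = 1.80×10⁻³
  sample D: M = 1.43×10⁻³
Highest index: sample X.

sample X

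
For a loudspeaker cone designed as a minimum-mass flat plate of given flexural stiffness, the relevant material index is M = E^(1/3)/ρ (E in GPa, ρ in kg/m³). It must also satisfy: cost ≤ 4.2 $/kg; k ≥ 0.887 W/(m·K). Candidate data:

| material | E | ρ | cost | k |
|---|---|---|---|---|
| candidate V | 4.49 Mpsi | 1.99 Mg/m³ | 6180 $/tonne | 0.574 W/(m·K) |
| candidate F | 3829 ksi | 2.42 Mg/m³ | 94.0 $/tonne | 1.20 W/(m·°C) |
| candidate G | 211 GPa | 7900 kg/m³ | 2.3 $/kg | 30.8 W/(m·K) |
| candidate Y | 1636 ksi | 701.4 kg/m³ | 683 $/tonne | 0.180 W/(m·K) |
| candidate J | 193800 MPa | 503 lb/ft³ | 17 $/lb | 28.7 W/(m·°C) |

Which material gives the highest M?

candidate F

Screen on constraints: cost ≤ 4.2 $/kg; k ≥ 0.887 W/(m·K). Survivors: candidate F, candidate G.
After converting to SI:
  candidate F: E = 26.40 GPa, ρ = 2420 kg/m³
  candidate G: E = 211.0 GPa, ρ = 7900 kg/m³
  candidate F: M = 1.23×10⁻³
  candidate G: M = 0.754×10⁻³
Highest index: candidate F.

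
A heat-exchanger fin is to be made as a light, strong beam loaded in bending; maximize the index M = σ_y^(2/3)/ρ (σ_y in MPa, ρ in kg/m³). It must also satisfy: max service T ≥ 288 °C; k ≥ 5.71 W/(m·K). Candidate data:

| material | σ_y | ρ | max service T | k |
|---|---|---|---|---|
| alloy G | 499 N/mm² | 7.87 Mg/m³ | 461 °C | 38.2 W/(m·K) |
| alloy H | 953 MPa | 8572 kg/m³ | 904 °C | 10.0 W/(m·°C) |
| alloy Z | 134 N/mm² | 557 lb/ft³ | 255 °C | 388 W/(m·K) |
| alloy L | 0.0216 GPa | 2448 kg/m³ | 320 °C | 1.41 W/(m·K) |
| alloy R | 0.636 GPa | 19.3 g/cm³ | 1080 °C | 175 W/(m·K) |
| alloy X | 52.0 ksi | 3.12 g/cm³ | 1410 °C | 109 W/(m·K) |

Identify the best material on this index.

alloy X

Screen on constraints: max service T ≥ 288 °C; k ≥ 5.71 W/(m·K). Survivors: alloy G, alloy H, alloy R, alloy X.
After converting to SI:
  alloy G: σ_y = 499.0 MPa, ρ = 7870 kg/m³
  alloy H: σ_y = 953.0 MPa, ρ = 8572 kg/m³
  alloy R: σ_y = 636.0 MPa, ρ = 19300 kg/m³
  alloy X: σ_y = 358.5 MPa, ρ = 3120 kg/m³
  alloy X: M = 16.2×10⁻³
  alloy H: M = 11.3×10⁻³
  alloy G: M = 7.99×10⁻³
  alloy R: M = 3.83×10⁻³
The maximum is for alloy X.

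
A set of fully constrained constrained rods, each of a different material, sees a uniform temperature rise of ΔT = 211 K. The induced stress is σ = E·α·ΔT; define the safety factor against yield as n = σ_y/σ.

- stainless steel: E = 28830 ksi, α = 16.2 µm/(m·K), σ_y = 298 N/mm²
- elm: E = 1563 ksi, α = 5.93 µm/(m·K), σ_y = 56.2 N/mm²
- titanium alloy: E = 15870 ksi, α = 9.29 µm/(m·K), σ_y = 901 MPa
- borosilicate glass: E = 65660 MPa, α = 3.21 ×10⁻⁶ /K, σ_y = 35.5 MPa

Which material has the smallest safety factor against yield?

In consistent units (E in GPa, α in ×10⁻⁶/K, σ_y in MPa):
  stainless steel: E = 198.8, α = 16.2, σ_y = 298.0 → σ = 679 MPa, n = 0.439
  elm: E = 10.78, α = 5.93, σ_y = 56.20 → σ = 13.5 MPa, n = 4.17
  titanium alloy: E = 109.4, α = 9.29, σ_y = 901.0 → σ = 214 MPa, n = 4.20
  borosilicate glass: E = 65.66, α = 3.21, σ_y = 35.50 → σ = 44.5 MPa, n = 0.798
Stainless steel has the lowest safety factor, n = 0.439.

stainless steel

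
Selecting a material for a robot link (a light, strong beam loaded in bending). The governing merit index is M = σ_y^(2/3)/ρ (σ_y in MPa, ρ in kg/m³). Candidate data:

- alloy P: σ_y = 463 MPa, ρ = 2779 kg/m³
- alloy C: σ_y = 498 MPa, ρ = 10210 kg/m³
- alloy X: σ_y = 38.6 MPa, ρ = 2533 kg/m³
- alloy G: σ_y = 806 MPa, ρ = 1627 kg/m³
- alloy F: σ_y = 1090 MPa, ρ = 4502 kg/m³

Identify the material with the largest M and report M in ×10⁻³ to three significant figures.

alloy G, M = 53.2×10⁻³

Computing M directly (units already consistent):
  alloy G: M = 53.2×10⁻³
  alloy F: M = 23.5×10⁻³
  alloy P: M = 21.5×10⁻³
  alloy C: M = 6.15×10⁻³
  alloy X: M = 4.51×10⁻³
The maximum is for alloy G.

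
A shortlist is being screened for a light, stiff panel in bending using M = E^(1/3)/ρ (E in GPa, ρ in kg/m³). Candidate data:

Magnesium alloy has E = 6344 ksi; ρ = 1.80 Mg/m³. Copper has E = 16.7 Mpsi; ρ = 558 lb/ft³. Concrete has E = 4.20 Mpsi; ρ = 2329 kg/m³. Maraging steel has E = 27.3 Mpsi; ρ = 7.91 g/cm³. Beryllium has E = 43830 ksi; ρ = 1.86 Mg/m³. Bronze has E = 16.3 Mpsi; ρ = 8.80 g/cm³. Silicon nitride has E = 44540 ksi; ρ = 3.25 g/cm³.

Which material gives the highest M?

beryllium

Putting every candidate on a common basis:
  magnesium alloy: E = 43.74 GPa, ρ = 1800 kg/m³
  copper: E = 115.1 GPa, ρ = 8938 kg/m³
  concrete: E = 28.96 GPa, ρ = 2329 kg/m³
  maraging steel: E = 188.2 GPa, ρ = 7910 kg/m³
  beryllium: E = 302.2 GPa, ρ = 1860 kg/m³
  bronze: E = 112.4 GPa, ρ = 8800 kg/m³
  silicon nitride: E = 307.1 GPa, ρ = 3250 kg/m³
  beryllium: M = 3.61×10⁻³
  silicon nitride: M = 2.08×10⁻³
  magnesium alloy: M = 1.96×10⁻³
  concrete: M = 1.32×10⁻³
  maraging steel: M = 0.725×10⁻³
  bronze: M = 0.548×10⁻³
  copper: M = 0.544×10⁻³
Highest index: beryllium.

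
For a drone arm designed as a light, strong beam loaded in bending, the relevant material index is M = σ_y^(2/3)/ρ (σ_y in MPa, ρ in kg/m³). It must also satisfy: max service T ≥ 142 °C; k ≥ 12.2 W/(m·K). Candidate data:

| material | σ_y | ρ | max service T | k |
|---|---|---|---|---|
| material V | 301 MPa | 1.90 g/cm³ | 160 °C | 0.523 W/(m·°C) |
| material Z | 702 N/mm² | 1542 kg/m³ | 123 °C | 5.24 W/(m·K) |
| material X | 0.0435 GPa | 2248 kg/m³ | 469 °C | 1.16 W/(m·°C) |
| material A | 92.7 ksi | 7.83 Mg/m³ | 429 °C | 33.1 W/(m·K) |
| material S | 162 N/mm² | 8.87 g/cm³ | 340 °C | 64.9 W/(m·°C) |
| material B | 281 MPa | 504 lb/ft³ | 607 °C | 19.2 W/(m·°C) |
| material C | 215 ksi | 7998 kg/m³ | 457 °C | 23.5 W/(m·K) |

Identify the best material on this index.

material C

Screen on constraints: max service T ≥ 142 °C; k ≥ 12.2 W/(m·K). Survivors: material A, material S, material B, material C.
After converting to SI:
  material A: σ_y = 639.1 MPa, ρ = 7830 kg/m³
  material S: σ_y = 162.0 MPa, ρ = 8870 kg/m³
  material B: σ_y = 281.0 MPa, ρ = 8073 kg/m³
  material C: σ_y = 1482 MPa, ρ = 7998 kg/m³
  material C: M = 16.3×10⁻³
  material A: M = 9.48×10⁻³
  material B: M = 5.31×10⁻³
  material S: M = 3.35×10⁻³
Material C ranks first.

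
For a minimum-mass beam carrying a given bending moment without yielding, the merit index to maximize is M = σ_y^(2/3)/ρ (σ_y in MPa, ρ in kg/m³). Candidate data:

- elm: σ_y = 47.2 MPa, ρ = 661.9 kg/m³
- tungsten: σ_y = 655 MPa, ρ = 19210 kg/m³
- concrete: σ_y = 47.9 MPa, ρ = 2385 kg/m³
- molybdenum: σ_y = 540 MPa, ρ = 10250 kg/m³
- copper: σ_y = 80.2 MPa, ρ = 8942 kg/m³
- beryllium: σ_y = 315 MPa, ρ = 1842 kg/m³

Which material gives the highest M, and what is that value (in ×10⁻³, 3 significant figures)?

beryllium, M = 25.1×10⁻³

Computing M directly (units already consistent):
  beryllium: M = 25.1×10⁻³
  elm: M = 19.7×10⁻³
  molybdenum: M = 6.47×10⁻³
  concrete: M = 5.53×10⁻³
  tungsten: M = 3.93×10⁻³
  copper: M = 2.08×10⁻³
Beryllium has the largest M.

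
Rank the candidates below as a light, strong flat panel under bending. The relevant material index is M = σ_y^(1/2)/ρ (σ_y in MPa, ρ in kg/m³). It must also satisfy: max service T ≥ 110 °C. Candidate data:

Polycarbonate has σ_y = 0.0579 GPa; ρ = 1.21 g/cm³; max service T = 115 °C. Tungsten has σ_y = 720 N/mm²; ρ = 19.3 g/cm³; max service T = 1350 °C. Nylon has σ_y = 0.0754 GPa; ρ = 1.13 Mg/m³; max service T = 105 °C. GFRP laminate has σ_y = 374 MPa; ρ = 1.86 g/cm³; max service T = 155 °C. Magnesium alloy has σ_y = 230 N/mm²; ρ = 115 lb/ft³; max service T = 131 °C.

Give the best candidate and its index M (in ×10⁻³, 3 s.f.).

GFRP laminate, M = 10.4×10⁻³

Screen on constraints: max service T ≥ 110 °C. Survivors: polycarbonate, tungsten, GFRP laminate, magnesium alloy.
Normalizing units and computing the index:
  polycarbonate: σ_y = 57.90 MPa, ρ = 1210 kg/m³
  tungsten: σ_y = 720.0 MPa, ρ = 19300 kg/m³
  GFRP laminate: σ_y = 374.0 MPa, ρ = 1860 kg/m³
  magnesium alloy: σ_y = 230.0 MPa, ρ = 1842 kg/m³
  GFRP laminate: M = 10.4×10⁻³
  magnesium alloy: M = 8.23×10⁻³
  polycarbonate: M = 6.29×10⁻³
  tungsten: M = 1.39×10⁻³
Highest index: GFRP laminate.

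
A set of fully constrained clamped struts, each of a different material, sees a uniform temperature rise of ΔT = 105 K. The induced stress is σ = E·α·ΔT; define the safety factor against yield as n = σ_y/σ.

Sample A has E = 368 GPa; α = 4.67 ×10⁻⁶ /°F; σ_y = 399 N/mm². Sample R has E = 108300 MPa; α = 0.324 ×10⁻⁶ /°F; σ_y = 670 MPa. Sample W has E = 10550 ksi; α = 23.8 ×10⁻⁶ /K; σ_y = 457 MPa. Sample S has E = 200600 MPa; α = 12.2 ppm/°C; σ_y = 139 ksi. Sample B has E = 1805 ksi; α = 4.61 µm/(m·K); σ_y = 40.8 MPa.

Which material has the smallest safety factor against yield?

sample A

Converting E to GPa, α to ×10⁻⁶/K, σ_y to MPa, then σ and n for each:
  sample A: E = 368.0, α = 8.41, σ_y = 399.0 → σ = 325 MPa, n = 1.23
  sample R: E = 108.3, α = 0.583, σ_y = 670.0 → σ = 6.63 MPa, n = 101
  sample W: E = 72.74, α = 23.8, σ_y = 457.0 → σ = 182 MPa, n = 2.51
  sample S: E = 200.6, α = 12.2, σ_y = 958.4 → σ = 257 MPa, n = 3.73
  sample B: E = 12.45, α = 4.61, σ_y = 40.80 → σ = 6.02 MPa, n = 6.77
Smallest n: sample A with n = 1.23.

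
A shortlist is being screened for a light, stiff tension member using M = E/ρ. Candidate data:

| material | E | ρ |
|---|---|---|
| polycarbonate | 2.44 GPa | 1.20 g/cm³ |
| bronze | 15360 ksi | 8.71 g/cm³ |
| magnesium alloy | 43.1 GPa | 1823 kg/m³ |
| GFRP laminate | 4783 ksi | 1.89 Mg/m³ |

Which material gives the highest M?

After converting to SI:
  polycarbonate: E = 2.440 GPa, ρ = 1200 kg/m³
  bronze: E = 105.9 GPa, ρ = 8710 kg/m³
  magnesium alloy: E = 43.10 GPa, ρ = 1823 kg/m³
  GFRP laminate: E = 32.98 GPa, ρ = 1890 kg/m³
  magnesium alloy: M = 23.6 MN·m/kg
  GFRP laminate: M = 17.4 MN·m/kg
  bronze: M = 12.2 MN·m/kg
  polycarbonate: M = 2.03 MN·m/kg
Magnesium alloy has the largest M.

magnesium alloy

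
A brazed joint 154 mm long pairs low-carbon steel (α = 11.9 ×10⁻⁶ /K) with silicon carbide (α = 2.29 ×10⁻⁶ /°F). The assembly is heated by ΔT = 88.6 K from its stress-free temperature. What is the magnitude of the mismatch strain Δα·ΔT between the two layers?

6.89×10⁻⁴

silicon carbide: α = 2.29×10⁻⁶/°F × 9/5 = 4.12×10⁻⁶/K.
Δα = |11.9 − 4.12|×10⁻⁶/K = 7.78×10⁻⁶/K.
Mismatch strain = Δα·ΔT = 7.78×10⁻⁶ × 88.6 = 6.89×10⁻⁴.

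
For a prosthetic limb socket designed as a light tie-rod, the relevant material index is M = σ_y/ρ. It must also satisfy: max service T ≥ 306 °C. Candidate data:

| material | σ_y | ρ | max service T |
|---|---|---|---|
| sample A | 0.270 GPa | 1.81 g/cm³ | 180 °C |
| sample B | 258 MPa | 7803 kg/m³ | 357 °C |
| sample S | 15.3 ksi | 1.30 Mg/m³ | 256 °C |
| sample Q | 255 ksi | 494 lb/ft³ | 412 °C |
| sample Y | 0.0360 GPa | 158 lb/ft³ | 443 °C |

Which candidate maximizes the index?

sample Q

Screen on constraints: max service T ≥ 306 °C. Survivors: sample B, sample Q, sample Y.
After converting to SI:
  sample B: σ_y = 258.0 MPa, ρ = 7803 kg/m³
  sample Q: σ_y = 1758 MPa, ρ = 7913 kg/m³
  sample Y: σ_y = 36.00 MPa, ρ = 2531 kg/m³
  sample Q: M = 222 kN·m/kg
  sample B: M = 33.1 kN·m/kg
  sample Y: M = 14.2 kN·m/kg
Sample Q ranks first.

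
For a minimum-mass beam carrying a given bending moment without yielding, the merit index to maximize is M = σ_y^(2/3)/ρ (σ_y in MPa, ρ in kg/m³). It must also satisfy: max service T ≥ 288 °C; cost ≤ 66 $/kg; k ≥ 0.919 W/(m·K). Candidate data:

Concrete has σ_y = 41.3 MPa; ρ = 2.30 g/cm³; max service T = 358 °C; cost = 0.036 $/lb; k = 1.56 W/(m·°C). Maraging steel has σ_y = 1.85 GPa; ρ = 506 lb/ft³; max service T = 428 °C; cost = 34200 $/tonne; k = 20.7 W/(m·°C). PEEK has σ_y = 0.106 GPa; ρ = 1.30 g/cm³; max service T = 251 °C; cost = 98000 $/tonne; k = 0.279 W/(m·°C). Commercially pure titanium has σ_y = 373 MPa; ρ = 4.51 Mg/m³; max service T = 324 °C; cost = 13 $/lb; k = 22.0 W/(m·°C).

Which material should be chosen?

maraging steel

Screen on constraints: max service T ≥ 288 °C; cost ≤ 66 $/kg; k ≥ 0.919 W/(m·K). Survivors: concrete, maraging steel, commercially pure titanium.
Normalizing units and computing the index:
  concrete: σ_y = 41.30 MPa, ρ = 2300 kg/m³
  maraging steel: σ_y = 1850 MPa, ρ = 8105 kg/m³
  commercially pure titanium: σ_y = 373.0 MPa, ρ = 4510 kg/m³
  maraging steel: M = 18.6×10⁻³
  commercially pure titanium: M = 11.5×10⁻³
  concrete: M = 5.19×10⁻³
The maximum is for maraging steel.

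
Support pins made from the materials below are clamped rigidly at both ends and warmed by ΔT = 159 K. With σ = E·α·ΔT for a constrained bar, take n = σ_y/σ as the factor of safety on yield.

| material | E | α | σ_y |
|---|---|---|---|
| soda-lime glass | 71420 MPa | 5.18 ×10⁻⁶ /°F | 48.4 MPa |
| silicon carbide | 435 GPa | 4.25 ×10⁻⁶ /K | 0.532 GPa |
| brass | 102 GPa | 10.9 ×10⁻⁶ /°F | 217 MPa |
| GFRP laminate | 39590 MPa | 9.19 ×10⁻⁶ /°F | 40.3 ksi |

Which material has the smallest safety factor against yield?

Converting E to GPa, α to ×10⁻⁶/K, σ_y to MPa, then σ and n for each:
  soda-lime glass: E = 71.42, α = 9.32, σ_y = 48.40 → σ = 106 MPa, n = 0.457
  silicon carbide: E = 435.0, α = 4.25, σ_y = 532.0 → σ = 294 MPa, n = 1.81
  brass: E = 102.0, α = 19.6, σ_y = 217.0 → σ = 318 MPa, n = 0.682
  GFRP laminate: E = 39.59, α = 16.5, σ_y = 277.9 → σ = 104 MPa, n = 2.67
The minimum is soda-lime glass at n = 0.457.

soda-lime glass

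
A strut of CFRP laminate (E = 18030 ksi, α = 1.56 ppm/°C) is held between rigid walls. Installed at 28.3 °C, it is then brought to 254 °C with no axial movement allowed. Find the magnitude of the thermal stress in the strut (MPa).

43.8 MPa

E = 18030 ksi = 124.3 GPa.
ΔT = 225.7 K. Constrained thermal stress σ = E·α·ΔT = 124.3×10³ MPa × 1.56×10⁻⁶ × 225.7 = 43.8 MPa (compressive).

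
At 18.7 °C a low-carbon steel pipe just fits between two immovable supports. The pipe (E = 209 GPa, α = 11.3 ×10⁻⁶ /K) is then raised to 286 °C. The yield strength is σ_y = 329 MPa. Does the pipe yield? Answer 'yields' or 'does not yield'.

ΔT = 267.3 K. Constrained thermal stress σ = E·α·ΔT = 209.0×10³ MPa × 11.3×10⁻⁶ × 267.3 = 631 MPa (compressive).
Compare to σ_y = 329 MPa: σ ≥ σ_y, so it yields.

yields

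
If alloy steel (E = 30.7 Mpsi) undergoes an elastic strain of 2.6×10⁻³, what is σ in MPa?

E = 30.7 Mpsi = 211.7 GPa.
σ = E·ε = 211700 MPa × 2.6×10⁻³ = 550 MPa.

550 MPa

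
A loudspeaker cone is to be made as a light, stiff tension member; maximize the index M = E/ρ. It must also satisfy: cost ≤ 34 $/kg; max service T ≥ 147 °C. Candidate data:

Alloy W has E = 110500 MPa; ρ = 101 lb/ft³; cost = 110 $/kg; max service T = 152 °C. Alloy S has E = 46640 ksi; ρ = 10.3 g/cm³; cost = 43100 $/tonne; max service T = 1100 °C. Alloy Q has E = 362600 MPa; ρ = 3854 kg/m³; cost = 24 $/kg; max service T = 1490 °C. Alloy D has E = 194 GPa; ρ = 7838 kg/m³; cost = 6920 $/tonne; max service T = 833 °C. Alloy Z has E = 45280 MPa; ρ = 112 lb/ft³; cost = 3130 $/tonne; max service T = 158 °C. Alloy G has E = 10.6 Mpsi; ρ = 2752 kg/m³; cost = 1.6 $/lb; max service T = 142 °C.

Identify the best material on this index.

alloy Q

Screen on constraints: cost ≤ 34 $/kg; max service T ≥ 147 °C. Survivors: alloy Q, alloy D, alloy Z.
Normalizing units and computing the index:
  alloy Q: E = 362.6 GPa, ρ = 3854 kg/m³
  alloy D: E = 194.0 GPa, ρ = 7838 kg/m³
  alloy Z: E = 45.28 GPa, ρ = 1794 kg/m³
  alloy Q: M = 94.1 MN·m/kg
  alloy Z: M = 25.2 MN·m/kg
  alloy D: M = 24.8 MN·m/kg
Highest index: alloy Q.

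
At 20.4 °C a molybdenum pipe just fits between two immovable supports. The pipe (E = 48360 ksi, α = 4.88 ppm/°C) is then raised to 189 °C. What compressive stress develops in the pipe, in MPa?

E = 48360 ksi = 333.4 GPa.
ΔT = 168.6 K. Constrained thermal stress σ = E·α·ΔT = 333.4×10³ MPa × 4.88×10⁻⁶ × 168.6 = 274 MPa (compressive).

274 MPa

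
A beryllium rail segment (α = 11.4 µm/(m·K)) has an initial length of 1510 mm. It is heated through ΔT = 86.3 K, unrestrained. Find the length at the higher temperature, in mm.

1511.5 mm

ΔL = α·L₀·ΔT = 11.4×10⁻⁶ × 1510 mm × 86.30 K = 1.49 mm.
L = L₀ + ΔL = 1510 + 1.49 = 1511.5 mm.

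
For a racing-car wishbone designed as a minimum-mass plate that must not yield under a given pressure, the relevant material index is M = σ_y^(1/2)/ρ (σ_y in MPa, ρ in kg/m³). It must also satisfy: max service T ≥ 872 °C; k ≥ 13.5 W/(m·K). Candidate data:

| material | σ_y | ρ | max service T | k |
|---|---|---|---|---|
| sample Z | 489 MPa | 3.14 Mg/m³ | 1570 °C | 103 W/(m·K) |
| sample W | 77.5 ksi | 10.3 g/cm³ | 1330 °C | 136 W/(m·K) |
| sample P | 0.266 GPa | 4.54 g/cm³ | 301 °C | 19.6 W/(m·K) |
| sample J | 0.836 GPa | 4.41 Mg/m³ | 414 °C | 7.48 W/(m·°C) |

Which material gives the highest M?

sample Z

Screen on constraints: max service T ≥ 872 °C; k ≥ 13.5 W/(m·K). Survivors: sample Z, sample W.
Putting every candidate on a common basis:
  sample Z: σ_y = 489.0 MPa, ρ = 3140 kg/m³
  sample W: σ_y = 534.3 MPa, ρ = 10300 kg/m³
  sample Z: M = 7.04×10⁻³
  sample W: M = 2.24×10⁻³
Sample Z has the largest M.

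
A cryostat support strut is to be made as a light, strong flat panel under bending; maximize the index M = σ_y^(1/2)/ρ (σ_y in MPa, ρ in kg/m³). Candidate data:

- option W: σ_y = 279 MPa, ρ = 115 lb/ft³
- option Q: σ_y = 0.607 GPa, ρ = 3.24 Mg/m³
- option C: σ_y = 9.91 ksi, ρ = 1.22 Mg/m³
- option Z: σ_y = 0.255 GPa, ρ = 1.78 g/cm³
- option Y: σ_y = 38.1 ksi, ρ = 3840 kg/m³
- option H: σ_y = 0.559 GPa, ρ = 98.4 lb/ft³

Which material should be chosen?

option H

Convert each candidate to consistent units, then evaluate M:
  option W: σ_y = 279.0 MPa, ρ = 1842 kg/m³
  option Q: σ_y = 607.0 MPa, ρ = 3240 kg/m³
  option C: σ_y = 68.33 MPa, ρ = 1220 kg/m³
  option Z: σ_y = 255.0 MPa, ρ = 1780 kg/m³
  option Y: σ_y = 262.7 MPa, ρ = 3840 kg/m³
  option H: σ_y = 559.0 MPa, ρ = 1576 kg/m³
  option H: M = 15.0×10⁻³
  option W: M = 9.07×10⁻³
  option Z: M = 8.97×10⁻³
  option Q: M = 7.60×10⁻³
  option C: M = 6.78×10⁻³
  option Y: M = 4.22×10⁻³
Option H has the largest M.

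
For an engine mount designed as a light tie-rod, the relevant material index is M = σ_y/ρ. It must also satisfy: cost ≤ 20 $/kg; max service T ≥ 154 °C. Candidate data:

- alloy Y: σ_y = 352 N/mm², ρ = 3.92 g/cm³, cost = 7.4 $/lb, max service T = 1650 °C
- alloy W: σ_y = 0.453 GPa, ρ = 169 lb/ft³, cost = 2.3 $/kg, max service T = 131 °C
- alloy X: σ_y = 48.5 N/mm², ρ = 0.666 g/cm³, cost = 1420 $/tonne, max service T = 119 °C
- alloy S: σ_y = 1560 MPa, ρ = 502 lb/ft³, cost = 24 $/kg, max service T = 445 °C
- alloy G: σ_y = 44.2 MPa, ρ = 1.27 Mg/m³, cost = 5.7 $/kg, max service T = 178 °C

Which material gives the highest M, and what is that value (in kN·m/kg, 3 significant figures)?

Screen on constraints: cost ≤ 20 $/kg; max service T ≥ 154 °C. Survivors: alloy Y, alloy G.
Normalizing units and computing the index:
  alloy Y: σ_y = 352.0 MPa, ρ = 3920 kg/m³
  alloy G: σ_y = 44.20 MPa, ρ = 1270 kg/m³
  alloy Y: M = 89.8 kN·m/kg
  alloy G: M = 34.8 kN·m/kg
Alloy Y ranks first.

alloy Y, M = 89.8 kN·m/kg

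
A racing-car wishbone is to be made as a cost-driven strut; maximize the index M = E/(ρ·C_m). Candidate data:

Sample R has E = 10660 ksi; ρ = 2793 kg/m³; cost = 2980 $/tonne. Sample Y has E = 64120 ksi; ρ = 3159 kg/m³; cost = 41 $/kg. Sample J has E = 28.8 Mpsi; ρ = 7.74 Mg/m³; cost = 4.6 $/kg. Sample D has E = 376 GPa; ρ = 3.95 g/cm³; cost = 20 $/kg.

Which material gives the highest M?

Normalizing units and computing the index:
  sample R: E = 73.50 GPa, ρ = 2793 kg/m³, cost = 2.980 $/kg
  sample Y: E = 442.1 GPa, ρ = 3159 kg/m³, cost = 41.00 $/kg
  sample J: E = 198.6 GPa, ρ = 7740 kg/m³, cost = 4.600 $/kg
  sample D: E = 376.0 GPa, ρ = 3950 kg/m³, cost = 20.00 $/kg
  sample R: M = 8.83 MN·m per $
  sample J: M = 5.58 MN·m per $
  sample D: M = 4.76 MN·m per $
  sample Y: M = 3.41 MN·m per $
Highest index: sample R.

sample R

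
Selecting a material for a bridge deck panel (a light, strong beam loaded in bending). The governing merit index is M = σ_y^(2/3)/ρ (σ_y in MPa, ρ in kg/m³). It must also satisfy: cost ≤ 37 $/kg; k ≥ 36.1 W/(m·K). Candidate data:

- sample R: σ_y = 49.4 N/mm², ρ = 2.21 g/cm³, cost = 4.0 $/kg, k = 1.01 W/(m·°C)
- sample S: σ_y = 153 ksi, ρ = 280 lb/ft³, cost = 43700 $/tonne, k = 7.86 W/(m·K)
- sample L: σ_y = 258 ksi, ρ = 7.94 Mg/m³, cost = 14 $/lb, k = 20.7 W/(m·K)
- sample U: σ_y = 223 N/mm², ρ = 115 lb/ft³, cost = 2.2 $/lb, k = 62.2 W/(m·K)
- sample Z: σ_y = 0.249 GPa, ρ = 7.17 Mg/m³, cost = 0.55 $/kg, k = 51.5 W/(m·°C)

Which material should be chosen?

Screen on constraints: cost ≤ 37 $/kg; k ≥ 36.1 W/(m·K). Survivors: sample U, sample Z.
Convert each candidate to consistent units, then evaluate M:
  sample U: σ_y = 223.0 MPa, ρ = 1842 kg/m³
  sample Z: σ_y = 249.0 MPa, ρ = 7170 kg/m³
  sample U: M = 20.0×10⁻³
  sample Z: M = 5.52×10⁻³
Sample U ranks first.

sample U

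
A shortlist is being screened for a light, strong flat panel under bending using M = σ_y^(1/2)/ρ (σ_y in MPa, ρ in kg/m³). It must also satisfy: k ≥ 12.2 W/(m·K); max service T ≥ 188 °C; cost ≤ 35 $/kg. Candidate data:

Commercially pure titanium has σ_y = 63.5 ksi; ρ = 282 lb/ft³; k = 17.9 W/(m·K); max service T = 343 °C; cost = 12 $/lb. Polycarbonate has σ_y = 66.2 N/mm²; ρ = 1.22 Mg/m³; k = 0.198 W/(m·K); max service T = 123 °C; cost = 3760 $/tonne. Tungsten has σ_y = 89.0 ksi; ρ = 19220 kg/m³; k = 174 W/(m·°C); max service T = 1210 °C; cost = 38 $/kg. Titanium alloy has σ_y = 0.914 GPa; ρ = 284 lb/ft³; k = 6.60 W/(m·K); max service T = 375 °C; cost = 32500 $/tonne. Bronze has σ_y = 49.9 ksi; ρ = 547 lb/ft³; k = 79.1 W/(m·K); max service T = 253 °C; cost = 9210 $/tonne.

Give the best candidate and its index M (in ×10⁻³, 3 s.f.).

Screen on constraints: k ≥ 12.2 W/(m·K); max service T ≥ 188 °C; cost ≤ 35 $/kg. Survivors: commercially pure titanium, bronze.
Convert each candidate to consistent units, then evaluate M:
  commercially pure titanium: σ_y = 437.8 MPa, ρ = 4517 kg/m³
  bronze: σ_y = 344.0 MPa, ρ = 8762 kg/m³
  commercially pure titanium: M = 4.63×10⁻³
  bronze: M = 2.12×10⁻³
Highest index: commercially pure titanium.

commercially pure titanium, M = 4.63×10⁻³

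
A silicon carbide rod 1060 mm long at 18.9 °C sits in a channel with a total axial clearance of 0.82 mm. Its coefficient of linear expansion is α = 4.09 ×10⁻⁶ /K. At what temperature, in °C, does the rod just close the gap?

α·L₀·ΔT = 0.82 mm ⇒ ΔT = 0.82 / (4.09×10⁻⁶ × 1060.0) = 189.1 K.
T = 18.9 + 189.1 = 208.0 °C.

208 °C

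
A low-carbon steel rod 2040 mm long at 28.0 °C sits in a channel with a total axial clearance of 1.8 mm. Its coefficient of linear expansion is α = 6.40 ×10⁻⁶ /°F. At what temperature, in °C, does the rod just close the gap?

α = 6.40×10⁻⁶/°F × 9/5 = 11.5×10⁻⁶/K.
α·L₀·ΔT = 1.8 mm ⇒ ΔT = 1.8 / (11.5×10⁻⁶ × 2040.0) = 76.59 K.
T = 28.0 + 76.59 = 104.6 °C.

105 °C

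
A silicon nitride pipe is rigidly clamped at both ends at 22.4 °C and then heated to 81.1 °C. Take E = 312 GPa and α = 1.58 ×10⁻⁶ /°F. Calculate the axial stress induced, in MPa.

α = 1.58×10⁻⁶/°F × 9/5 = 2.84×10⁻⁶/K.
ΔT = 58.70 K. Constrained thermal stress σ = E·α·ΔT = 312.0×10³ MPa × 2.84×10⁻⁶ × 58.70 = 52.1 MPa (compressive).

52.1 MPa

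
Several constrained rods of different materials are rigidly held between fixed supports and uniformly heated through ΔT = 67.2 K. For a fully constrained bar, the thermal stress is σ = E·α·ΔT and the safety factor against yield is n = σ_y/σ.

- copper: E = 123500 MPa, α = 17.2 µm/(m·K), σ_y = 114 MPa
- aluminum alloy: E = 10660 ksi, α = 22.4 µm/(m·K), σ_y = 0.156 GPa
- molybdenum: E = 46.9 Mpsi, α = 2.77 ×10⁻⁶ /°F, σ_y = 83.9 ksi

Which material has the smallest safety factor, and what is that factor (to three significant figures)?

copper, n = 0.799

With everything in SI (GPa, ×10⁻⁶/K, MPa):
  copper: E = 123.5, α = 17.2, σ_y = 114.0 → σ = 143 MPa, n = 0.799
  aluminum alloy: E = 73.50, α = 22.4, σ_y = 156.0 → σ = 111 MPa, n = 1.41
  molybdenum: E = 323.4, α = 4.99, σ_y = 578.5 → σ = 108 MPa, n = 5.34
The minimum is copper at n = 0.799.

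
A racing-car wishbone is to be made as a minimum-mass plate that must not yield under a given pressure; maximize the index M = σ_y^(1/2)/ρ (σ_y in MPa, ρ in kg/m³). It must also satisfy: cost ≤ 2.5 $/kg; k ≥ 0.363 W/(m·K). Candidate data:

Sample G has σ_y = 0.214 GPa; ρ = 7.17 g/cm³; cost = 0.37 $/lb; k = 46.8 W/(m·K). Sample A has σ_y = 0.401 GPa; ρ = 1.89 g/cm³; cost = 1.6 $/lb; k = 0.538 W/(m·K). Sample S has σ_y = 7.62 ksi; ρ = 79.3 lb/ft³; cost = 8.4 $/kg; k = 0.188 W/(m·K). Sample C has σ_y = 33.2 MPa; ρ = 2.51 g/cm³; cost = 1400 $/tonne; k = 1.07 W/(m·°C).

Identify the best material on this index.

Screen on constraints: cost ≤ 2.5 $/kg; k ≥ 0.363 W/(m·K). Survivors: sample G, sample C.
Convert each candidate to consistent units, then evaluate M:
  sample G: σ_y = 214.0 MPa, ρ = 7170 kg/m³
  sample C: σ_y = 33.20 MPa, ρ = 2510 kg/m³
  sample C: M = 2.30×10⁻³
  sample G: M = 2.04×10⁻³
The maximum is for sample C.

sample C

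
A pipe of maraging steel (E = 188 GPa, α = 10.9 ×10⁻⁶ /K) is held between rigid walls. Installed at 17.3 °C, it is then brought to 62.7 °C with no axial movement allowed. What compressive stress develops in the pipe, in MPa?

ΔT = 45.40 K. Constrained thermal stress σ = E·α·ΔT = 188.0×10³ MPa × 10.9×10⁻⁶ × 45.40 = 93.0 MPa (compressive).

93.0 MPa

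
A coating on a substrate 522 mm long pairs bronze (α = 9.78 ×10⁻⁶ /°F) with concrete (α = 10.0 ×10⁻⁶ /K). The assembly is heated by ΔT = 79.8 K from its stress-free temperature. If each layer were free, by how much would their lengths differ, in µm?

317 µm

bronze: α = 9.78×10⁻⁶/°F × 9/5 = 17.6×10⁻⁶/K.
Δα = |17.6 − 10.0|×10⁻⁶/K = 7.60×10⁻⁶/K.
ΔL_mismatch = Δα·L·ΔT = 7.60×10⁻⁶ × 522.0 mm × 79.8 K = 317 µm.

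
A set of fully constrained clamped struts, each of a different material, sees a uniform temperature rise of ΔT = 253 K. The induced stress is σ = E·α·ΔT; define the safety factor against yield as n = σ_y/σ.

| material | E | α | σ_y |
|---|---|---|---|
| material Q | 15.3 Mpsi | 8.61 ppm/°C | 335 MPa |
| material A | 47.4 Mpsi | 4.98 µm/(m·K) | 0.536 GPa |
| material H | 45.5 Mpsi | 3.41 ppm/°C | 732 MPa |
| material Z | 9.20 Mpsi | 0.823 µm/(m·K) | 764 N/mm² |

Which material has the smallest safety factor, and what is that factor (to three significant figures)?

With everything in SI (GPa, ×10⁻⁶/K, MPa):
  material Q: E = 105.5, α = 8.61, σ_y = 335.0 → σ = 230 MPa, n = 1.46
  material A: E = 326.8, α = 4.98, σ_y = 536.0 → σ = 412 MPa, n = 1.30
  material H: E = 313.7, α = 3.41, σ_y = 732.0 → σ = 271 MPa, n = 2.70
  material Z: E = 63.43, α = 0.823, σ_y = 764.0 → σ = 13.2 MPa, n = 57.8
Material A has the lowest safety factor, n = 1.30.

material A, n = 1.30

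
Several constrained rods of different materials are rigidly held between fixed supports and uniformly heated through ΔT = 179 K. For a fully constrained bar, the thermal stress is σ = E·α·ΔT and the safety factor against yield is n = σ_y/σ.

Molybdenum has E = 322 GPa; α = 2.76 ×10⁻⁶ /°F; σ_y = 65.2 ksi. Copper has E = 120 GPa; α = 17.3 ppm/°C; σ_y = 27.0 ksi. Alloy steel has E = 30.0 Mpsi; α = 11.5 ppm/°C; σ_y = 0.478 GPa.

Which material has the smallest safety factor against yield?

Per material, after unit conversion:
  molybdenum: E = 322.0, α = 4.97, σ_y = 449.5 → σ = 286 MPa, n = 1.57
  copper: E = 120.0, α = 17.3, σ_y = 186.2 → σ = 372 MPa, n = 0.501
  alloy steel: E = 206.8, α = 11.5, σ_y = 478.0 → σ = 426 MPa, n = 1.12
Copper has the lowest safety factor, n = 0.501.

copper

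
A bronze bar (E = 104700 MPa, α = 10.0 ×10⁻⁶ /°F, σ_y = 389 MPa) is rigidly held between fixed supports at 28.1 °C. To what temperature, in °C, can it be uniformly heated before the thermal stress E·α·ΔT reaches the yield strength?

E = 104700 MPa = 104.7 GPa.
α = 10.0×10⁻⁶/°F × 9/5 = 18.0×10⁻⁶/K.
E·α·ΔT = 389.0 MPa ⇒ ΔT = 389.0 / (104.7×10³ × 18.0×10⁻⁶) = 206.4 K.
T = 28.1 + 206.4 = 234.5 °C.

235 °C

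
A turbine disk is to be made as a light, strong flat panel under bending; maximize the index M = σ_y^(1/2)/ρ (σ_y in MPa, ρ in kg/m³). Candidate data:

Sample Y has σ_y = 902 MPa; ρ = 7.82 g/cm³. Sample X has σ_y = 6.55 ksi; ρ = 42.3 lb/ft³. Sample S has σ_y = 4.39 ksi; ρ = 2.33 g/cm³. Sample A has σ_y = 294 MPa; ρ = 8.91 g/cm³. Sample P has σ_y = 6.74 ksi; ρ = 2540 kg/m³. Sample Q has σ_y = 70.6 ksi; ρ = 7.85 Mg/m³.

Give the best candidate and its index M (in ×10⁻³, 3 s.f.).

After converting to SI:
  sample Y: σ_y = 902.0 MPa, ρ = 7820 kg/m³
  sample X: σ_y = 45.16 MPa, ρ = 677.6 kg/m³
  sample S: σ_y = 30.27 MPa, ρ = 2330 kg/m³
  sample A: σ_y = 294.0 MPa, ρ = 8910 kg/m³
  sample P: σ_y = 46.47 MPa, ρ = 2540 kg/m³
  sample Q: σ_y = 486.8 MPa, ρ = 7850 kg/m³
  sample X: M = 9.92×10⁻³
  sample Y: M = 3.84×10⁻³
  sample Q: M = 2.81×10⁻³
  sample P: M = 2.68×10⁻³
  sample S: M = 2.36×10⁻³
  sample A: M = 1.92×10⁻³
Highest index: sample X.

sample X, M = 9.92×10⁻³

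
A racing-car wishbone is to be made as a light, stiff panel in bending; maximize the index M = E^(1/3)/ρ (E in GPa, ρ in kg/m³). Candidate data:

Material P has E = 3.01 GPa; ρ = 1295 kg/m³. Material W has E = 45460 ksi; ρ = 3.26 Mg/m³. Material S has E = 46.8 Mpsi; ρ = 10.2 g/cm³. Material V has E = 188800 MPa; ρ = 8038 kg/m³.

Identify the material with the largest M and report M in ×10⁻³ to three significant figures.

material W, M = 2.08×10⁻³

In SI units:
  material P: E = 3.010 GPa, ρ = 1295 kg/m³
  material W: E = 313.4 GPa, ρ = 3260 kg/m³
  material S: E = 322.7 GPa, ρ = 10200 kg/m³
  material V: E = 188.8 GPa, ρ = 8038 kg/m³
  material W: M = 2.08×10⁻³
  material P: M = 1.11×10⁻³
  material V: M = 0.714×10⁻³
  material S: M = 0.672×10⁻³
Material W has the largest M.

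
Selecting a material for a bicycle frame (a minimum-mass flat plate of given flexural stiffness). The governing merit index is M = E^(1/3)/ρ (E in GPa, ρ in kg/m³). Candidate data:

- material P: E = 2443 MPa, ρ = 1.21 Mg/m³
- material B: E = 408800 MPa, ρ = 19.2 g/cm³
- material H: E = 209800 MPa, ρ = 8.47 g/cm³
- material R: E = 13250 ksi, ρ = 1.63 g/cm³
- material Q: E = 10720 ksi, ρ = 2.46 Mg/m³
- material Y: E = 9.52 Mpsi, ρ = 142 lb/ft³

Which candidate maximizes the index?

material R

In SI units:
  material P: E = 2.443 GPa, ρ = 1210 kg/m³
  material B: E = 408.8 GPa, ρ = 19200 kg/m³
  material H: E = 209.8 GPa, ρ = 8470 kg/m³
  material R: E = 91.36 GPa, ρ = 1630 kg/m³
  material Q: E = 73.91 GPa, ρ = 2460 kg/m³
  material Y: E = 65.64 GPa, ρ = 2275 kg/m³
  material R: M = 2.76×10⁻³
  material Y: M = 1.77×10⁻³
  material Q: M = 1.71×10⁻³
  material P: M = 1.11×10⁻³
  material H: M = 0.702×10⁻³
  material B: M = 0.387×10⁻³
Material R ranks first.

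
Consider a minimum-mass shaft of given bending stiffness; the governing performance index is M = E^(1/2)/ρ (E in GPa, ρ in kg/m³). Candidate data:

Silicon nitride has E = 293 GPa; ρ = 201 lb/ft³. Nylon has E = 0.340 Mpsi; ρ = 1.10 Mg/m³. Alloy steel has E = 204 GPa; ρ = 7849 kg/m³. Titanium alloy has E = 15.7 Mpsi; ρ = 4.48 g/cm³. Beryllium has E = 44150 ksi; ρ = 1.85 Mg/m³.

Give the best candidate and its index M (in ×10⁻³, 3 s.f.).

beryllium, M = 9.43×10⁻³

Normalizing units and computing the index:
  silicon nitride: E = 293.0 GPa, ρ = 3220 kg/m³
  nylon: E = 2.344 GPa, ρ = 1100 kg/m³
  alloy steel: E = 204.0 GPa, ρ = 7849 kg/m³
  titanium alloy: E = 108.2 GPa, ρ = 4480 kg/m³
  beryllium: E = 304.4 GPa, ρ = 1850 kg/m³
  beryllium: M = 9.43×10⁻³
  silicon nitride: M = 5.32×10⁻³
  titanium alloy: M = 2.32×10⁻³
  alloy steel: M = 1.82×10⁻³
  nylon: M = 1.39×10⁻³
Beryllium ranks first.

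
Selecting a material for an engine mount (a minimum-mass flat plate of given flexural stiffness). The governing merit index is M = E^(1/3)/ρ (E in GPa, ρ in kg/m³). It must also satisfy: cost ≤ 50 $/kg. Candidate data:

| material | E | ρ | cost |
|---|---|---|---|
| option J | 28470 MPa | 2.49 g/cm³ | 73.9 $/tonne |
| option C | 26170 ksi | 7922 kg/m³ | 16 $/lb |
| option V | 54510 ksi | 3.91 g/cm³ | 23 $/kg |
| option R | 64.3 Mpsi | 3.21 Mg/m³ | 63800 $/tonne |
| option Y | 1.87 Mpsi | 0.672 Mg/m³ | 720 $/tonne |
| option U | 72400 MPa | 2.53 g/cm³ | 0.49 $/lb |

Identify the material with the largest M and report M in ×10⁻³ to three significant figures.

option Y, M = 3.49×10⁻³

Screen on constraints: cost ≤ 50 $/kg. Survivors: option J, option C, option V, option Y, option U.
After converting to SI:
  option J: E = 28.47 GPa, ρ = 2490 kg/m³
  option C: E = 180.4 GPa, ρ = 7922 kg/m³
  option V: E = 375.8 GPa, ρ = 3910 kg/m³
  option Y: E = 12.89 GPa, ρ = 672.0 kg/m³
  option U: E = 72.40 GPa, ρ = 2530 kg/m³
  option Y: M = 3.49×10⁻³
  option V: M = 1.85×10⁻³
  option U: M = 1.65×10⁻³
  option J: M = 1.23×10⁻³
  option C: M = 0.713×10⁻³
The maximum is for option Y.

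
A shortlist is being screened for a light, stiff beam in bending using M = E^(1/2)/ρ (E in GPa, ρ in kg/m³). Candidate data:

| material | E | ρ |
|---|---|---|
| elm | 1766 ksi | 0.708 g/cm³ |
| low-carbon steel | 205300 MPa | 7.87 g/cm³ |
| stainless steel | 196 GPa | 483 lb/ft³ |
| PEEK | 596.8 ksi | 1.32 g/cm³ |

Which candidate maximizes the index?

After converting to SI:
  elm: E = 12.18 GPa, ρ = 708.0 kg/m³
  low-carbon steel: E = 205.3 GPa, ρ = 7870 kg/m³
  stainless steel: E = 196.0 GPa, ρ = 7737 kg/m³
  PEEK: E = 4.115 GPa, ρ = 1320 kg/m³
  elm: M = 4.93×10⁻³
  low-carbon steel: M = 1.82×10⁻³
  stainless steel: M = 1.81×10⁻³
  PEEK: M = 1.54×10⁻³
The maximum is for elm.

elm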